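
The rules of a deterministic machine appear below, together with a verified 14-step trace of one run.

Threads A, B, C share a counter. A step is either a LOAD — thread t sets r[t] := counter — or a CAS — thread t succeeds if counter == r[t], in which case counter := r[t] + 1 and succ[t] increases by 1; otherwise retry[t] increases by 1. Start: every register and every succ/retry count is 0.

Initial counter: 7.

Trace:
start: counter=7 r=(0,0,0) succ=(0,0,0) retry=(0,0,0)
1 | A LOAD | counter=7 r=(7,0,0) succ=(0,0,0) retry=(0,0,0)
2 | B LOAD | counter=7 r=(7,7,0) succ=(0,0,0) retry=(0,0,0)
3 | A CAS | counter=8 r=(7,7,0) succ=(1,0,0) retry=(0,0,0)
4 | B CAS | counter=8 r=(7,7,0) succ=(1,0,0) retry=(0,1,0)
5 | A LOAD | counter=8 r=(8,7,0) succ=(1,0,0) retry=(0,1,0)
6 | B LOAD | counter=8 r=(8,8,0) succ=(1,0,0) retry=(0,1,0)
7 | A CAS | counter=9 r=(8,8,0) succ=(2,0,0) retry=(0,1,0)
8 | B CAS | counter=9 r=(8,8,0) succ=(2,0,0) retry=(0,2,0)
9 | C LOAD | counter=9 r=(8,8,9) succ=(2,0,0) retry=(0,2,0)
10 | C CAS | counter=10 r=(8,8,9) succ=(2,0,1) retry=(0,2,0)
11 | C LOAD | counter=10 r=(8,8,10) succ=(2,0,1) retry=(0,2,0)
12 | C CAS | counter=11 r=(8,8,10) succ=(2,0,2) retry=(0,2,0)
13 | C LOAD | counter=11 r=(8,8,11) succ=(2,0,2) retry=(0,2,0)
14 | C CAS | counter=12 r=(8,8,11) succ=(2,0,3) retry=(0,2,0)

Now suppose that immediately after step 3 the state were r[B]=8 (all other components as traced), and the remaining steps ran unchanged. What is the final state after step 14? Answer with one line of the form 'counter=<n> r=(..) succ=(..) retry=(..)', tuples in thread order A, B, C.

state after step 3 := counter=8 r=(7,8,0) succ=(1,0,0) retry=(0,0,0)
4 | B CAS | counter=9 r=(7,8,0) succ=(1,1,0) retry=(0,0,0)
5 | A LOAD | counter=9 r=(9,8,0) succ=(1,1,0) retry=(0,0,0)
6 | B LOAD | counter=9 r=(9,9,0) succ=(1,1,0) retry=(0,0,0)
7 | A CAS | counter=10 r=(9,9,0) succ=(2,1,0) retry=(0,0,0)
8 | B CAS | counter=10 r=(9,9,0) succ=(2,1,0) retry=(0,1,0)
9 | C LOAD | counter=10 r=(9,9,10) succ=(2,1,0) retry=(0,1,0)
10 | C CAS | counter=11 r=(9,9,10) succ=(2,1,1) retry=(0,1,0)
11 | C LOAD | counter=11 r=(9,9,11) succ=(2,1,1) retry=(0,1,0)
12 | C CAS | counter=12 r=(9,9,11) succ=(2,1,2) retry=(0,1,0)
13 | C LOAD | counter=12 r=(9,9,12) succ=(2,1,2) retry=(0,1,0)
14 | C CAS | counter=13 r=(9,9,12) succ=(2,1,3) retry=(0,1,0)

counter=13 r=(9,9,12) succ=(2,1,3) retry=(0,1,0)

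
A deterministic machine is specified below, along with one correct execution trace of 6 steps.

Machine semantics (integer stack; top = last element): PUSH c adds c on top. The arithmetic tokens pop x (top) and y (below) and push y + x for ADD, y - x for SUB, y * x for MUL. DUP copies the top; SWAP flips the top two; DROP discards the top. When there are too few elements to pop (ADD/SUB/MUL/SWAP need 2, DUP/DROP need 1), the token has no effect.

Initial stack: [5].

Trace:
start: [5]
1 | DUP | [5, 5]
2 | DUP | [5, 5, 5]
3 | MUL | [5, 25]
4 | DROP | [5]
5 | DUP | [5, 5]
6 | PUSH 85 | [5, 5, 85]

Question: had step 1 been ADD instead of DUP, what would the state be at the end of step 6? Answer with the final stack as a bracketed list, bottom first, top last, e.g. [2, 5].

[85]

(re-executing from step 1 with the substitution; state before step 1: [5])
1 | ADD | [5]
2 | DUP | [5, 5]
3 | MUL | [25]
4 | DROP | []
5 | DUP | []
6 | PUSH 85 | [85]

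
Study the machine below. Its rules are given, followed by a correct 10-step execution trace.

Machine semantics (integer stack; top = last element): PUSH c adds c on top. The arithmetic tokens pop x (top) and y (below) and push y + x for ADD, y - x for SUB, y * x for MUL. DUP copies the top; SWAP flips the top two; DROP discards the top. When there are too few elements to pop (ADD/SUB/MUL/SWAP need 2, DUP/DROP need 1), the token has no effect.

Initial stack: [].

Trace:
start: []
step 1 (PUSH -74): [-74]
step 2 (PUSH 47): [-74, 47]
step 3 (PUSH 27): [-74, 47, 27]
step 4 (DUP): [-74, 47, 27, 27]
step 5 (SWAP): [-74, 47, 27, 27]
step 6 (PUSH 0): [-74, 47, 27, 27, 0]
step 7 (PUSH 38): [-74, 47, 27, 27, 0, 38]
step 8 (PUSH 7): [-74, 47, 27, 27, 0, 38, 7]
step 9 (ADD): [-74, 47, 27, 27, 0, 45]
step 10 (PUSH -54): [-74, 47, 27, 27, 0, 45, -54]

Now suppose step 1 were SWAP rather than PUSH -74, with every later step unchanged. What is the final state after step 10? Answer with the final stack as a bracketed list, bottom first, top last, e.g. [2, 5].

(re-executing from step 1 with the substitution; state before step 1: [])
step 1 (SWAP): []
step 2 (PUSH 47): [47]
step 3 (PUSH 27): [47, 27]
step 4 (DUP): [47, 27, 27]
step 5 (SWAP): [47, 27, 27]
step 6 (PUSH 0): [47, 27, 27, 0]
step 7 (PUSH 38): [47, 27, 27, 0, 38]
step 8 (PUSH 7): [47, 27, 27, 0, 38, 7]
step 9 (ADD): [47, 27, 27, 0, 45]
step 10 (PUSH -54): [47, 27, 27, 0, 45, -54]

[47, 27, 27, 0, 45, -54]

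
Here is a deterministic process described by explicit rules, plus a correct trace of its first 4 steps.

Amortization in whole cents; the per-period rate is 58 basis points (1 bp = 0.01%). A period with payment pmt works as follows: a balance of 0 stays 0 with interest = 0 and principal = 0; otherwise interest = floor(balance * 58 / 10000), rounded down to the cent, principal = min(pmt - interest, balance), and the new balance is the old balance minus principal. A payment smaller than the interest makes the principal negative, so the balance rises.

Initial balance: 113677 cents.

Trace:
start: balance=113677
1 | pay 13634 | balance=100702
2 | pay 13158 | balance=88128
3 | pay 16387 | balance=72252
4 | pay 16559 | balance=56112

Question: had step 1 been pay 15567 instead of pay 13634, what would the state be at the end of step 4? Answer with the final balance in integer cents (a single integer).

54143

(re-executing from step 1 with the substitution; state before step 1: balance=113677)
1 | pay 15567 | balance=98769
2 | pay 13158 | balance=86183
3 | pay 16387 | balance=70295
4 | pay 16559 | balance=54143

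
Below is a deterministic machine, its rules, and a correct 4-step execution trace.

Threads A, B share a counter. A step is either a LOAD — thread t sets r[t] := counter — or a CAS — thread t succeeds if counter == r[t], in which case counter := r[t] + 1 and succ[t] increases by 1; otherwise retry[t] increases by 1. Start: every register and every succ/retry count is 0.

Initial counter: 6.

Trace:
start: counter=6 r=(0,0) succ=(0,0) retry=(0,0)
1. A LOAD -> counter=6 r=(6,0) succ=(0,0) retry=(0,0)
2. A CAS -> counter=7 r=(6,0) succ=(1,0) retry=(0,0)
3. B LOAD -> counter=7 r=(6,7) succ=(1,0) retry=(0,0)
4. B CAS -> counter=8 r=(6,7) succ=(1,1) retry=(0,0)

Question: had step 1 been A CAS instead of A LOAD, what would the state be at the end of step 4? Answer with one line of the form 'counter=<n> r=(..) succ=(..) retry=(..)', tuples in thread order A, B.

(re-executing from step 1 with the substitution; state before step 1: counter=6 r=(0,0) succ=(0,0) retry=(0,0))
1. A CAS -> counter=6 r=(0,0) succ=(0,0) retry=(1,0)
2. A CAS -> counter=6 r=(0,0) succ=(0,0) retry=(2,0)
3. B LOAD -> counter=6 r=(0,6) succ=(0,0) retry=(2,0)
4. B CAS -> counter=7 r=(0,6) succ=(0,1) retry=(2,0)

counter=7 r=(0,6) succ=(0,1) retry=(2,0)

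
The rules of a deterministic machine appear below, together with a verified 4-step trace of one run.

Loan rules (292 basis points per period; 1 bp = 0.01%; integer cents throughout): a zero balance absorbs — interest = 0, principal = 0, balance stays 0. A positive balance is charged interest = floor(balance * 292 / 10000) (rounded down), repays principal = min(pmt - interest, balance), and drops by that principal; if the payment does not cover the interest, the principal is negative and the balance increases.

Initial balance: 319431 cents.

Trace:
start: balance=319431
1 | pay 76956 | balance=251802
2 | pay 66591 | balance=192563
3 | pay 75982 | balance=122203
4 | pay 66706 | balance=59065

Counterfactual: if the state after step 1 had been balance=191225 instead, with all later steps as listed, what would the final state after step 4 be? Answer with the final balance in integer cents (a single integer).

0

state after step 1 := balance=191225
2 | pay 66591 | balance=130217
3 | pay 75982 | balance=58037
4 | pay 66706 | balance=0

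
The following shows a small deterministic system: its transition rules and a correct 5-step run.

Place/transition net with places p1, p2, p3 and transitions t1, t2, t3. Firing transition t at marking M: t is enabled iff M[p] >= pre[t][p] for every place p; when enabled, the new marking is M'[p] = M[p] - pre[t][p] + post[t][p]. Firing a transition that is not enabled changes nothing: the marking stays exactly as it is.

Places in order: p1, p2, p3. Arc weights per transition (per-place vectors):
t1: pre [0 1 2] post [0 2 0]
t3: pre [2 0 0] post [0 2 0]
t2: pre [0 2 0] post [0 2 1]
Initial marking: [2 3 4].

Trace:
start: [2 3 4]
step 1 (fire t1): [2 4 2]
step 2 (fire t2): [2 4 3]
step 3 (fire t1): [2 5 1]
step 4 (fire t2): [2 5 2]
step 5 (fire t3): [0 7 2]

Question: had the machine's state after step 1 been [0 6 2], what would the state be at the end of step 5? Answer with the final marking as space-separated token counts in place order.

state after step 1 := [0 6 2]
step 2 (fire t2): [0 6 3]
step 3 (fire t1): [0 7 1]
step 4 (fire t2): [0 7 2]
step 5 (fire t3): [0 7 2]

0 7 2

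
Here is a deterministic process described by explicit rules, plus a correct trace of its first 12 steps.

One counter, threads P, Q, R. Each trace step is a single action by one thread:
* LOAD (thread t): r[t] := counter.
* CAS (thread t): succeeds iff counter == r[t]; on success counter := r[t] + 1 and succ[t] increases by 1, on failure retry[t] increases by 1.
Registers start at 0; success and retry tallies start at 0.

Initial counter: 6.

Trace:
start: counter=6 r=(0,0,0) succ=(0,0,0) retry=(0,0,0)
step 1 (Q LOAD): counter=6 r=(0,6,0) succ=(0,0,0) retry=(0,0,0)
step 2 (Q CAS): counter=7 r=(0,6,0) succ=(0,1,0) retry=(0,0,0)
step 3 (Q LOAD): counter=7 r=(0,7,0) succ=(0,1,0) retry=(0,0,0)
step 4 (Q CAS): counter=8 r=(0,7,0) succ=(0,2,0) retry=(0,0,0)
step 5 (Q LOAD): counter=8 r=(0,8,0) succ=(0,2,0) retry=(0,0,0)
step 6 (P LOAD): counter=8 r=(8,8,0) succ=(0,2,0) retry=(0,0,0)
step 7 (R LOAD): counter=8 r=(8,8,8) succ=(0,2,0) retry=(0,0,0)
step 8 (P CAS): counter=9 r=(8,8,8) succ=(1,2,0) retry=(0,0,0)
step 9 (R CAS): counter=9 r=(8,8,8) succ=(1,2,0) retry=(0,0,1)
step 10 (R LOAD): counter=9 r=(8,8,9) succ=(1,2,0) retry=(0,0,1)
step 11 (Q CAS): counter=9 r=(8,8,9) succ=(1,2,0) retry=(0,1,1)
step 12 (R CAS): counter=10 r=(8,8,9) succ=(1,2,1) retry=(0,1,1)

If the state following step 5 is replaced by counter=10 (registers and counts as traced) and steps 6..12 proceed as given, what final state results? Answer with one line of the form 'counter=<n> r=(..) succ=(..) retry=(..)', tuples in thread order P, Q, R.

counter=12 r=(10,8,11) succ=(1,2,1) retry=(0,1,1)

state after step 5 := counter=10 r=(0,8,0) succ=(0,2,0) retry=(0,0,0)
step 6 (P LOAD): counter=10 r=(10,8,0) succ=(0,2,0) retry=(0,0,0)
step 7 (R LOAD): counter=10 r=(10,8,10) succ=(0,2,0) retry=(0,0,0)
step 8 (P CAS): counter=11 r=(10,8,10) succ=(1,2,0) retry=(0,0,0)
step 9 (R CAS): counter=11 r=(10,8,10) succ=(1,2,0) retry=(0,0,1)
step 10 (R LOAD): counter=11 r=(10,8,11) succ=(1,2,0) retry=(0,0,1)
step 11 (Q CAS): counter=11 r=(10,8,11) succ=(1,2,0) retry=(0,1,1)
step 12 (R CAS): counter=12 r=(10,8,11) succ=(1,2,1) retry=(0,1,1)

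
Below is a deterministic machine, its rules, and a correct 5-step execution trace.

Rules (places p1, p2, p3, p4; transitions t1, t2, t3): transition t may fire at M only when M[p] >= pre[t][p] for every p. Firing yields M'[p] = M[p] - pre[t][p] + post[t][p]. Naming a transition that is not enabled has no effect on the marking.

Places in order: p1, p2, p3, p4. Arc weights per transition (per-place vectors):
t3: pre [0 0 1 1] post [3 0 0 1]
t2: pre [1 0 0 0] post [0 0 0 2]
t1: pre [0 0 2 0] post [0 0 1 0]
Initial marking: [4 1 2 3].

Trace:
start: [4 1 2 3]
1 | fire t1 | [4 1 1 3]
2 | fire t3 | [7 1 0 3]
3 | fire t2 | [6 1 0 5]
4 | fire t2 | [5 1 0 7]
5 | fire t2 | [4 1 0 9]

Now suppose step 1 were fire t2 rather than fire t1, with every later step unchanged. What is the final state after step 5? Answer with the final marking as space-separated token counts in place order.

3 1 1 11

(re-executing from step 1 with the substitution; state before step 1: [4 1 2 3])
1 | fire t2 | [3 1 2 5]
2 | fire t3 | [6 1 1 5]
3 | fire t2 | [5 1 1 7]
4 | fire t2 | [4 1 1 9]
5 | fire t2 | [3 1 1 11]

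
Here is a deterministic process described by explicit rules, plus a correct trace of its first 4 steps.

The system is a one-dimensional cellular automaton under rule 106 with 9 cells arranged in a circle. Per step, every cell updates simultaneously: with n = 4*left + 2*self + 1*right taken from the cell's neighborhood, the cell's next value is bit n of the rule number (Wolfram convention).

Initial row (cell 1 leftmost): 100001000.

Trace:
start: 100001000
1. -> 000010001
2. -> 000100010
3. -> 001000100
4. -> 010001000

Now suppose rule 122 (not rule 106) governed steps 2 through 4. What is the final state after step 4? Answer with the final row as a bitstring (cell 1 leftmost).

(re-executing steps 2..4 under rule 122; state before step 2: 000010001)
2. -> 100101010
3. -> 011010101
4. -> 111101010

111101010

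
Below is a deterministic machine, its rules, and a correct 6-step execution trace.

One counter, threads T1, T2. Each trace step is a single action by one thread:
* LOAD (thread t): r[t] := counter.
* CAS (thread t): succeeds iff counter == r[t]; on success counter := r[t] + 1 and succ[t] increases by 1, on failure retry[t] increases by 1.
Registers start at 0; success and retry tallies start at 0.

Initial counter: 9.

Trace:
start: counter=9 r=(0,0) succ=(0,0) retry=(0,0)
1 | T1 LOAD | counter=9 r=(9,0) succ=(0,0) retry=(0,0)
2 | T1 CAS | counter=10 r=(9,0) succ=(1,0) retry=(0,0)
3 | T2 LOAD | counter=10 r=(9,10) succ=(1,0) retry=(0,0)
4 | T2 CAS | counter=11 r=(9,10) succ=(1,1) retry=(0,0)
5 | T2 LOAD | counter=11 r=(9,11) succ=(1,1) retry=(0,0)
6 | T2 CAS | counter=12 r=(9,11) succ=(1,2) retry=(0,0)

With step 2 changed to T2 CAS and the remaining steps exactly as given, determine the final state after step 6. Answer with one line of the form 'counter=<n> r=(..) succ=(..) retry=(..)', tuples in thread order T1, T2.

counter=11 r=(9,10) succ=(0,2) retry=(0,1)

(re-executing from step 2 with the substitution; state before step 2: counter=9 r=(9,0) succ=(0,0) retry=(0,0))
2 | T2 CAS | counter=9 r=(9,0) succ=(0,0) retry=(0,1)
3 | T2 LOAD | counter=9 r=(9,9) succ=(0,0) retry=(0,1)
4 | T2 CAS | counter=10 r=(9,9) succ=(0,1) retry=(0,1)
5 | T2 LOAD | counter=10 r=(9,10) succ=(0,1) retry=(0,1)
6 | T2 CAS | counter=11 r=(9,10) succ=(0,2) retry=(0,1)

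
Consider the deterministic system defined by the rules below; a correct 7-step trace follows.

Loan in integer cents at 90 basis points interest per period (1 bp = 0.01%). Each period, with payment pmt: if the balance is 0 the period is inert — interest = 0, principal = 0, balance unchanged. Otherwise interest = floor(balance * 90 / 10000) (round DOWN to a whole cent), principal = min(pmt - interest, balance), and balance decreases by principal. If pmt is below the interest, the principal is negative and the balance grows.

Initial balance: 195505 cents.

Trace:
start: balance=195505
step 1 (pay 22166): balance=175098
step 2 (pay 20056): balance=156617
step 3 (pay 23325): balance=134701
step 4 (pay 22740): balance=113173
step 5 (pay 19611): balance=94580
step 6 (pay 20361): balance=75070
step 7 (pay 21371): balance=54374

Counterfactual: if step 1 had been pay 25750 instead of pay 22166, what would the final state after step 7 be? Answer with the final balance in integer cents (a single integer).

(re-executing from step 1 with the substitution; state before step 1: balance=195505)
step 1 (pay 25750): balance=171514
step 2 (pay 20056): balance=153001
step 3 (pay 23325): balance=131053
step 4 (pay 22740): balance=109492
step 5 (pay 19611): balance=90866
step 6 (pay 20361): balance=71322
step 7 (pay 21371): balance=50592

50592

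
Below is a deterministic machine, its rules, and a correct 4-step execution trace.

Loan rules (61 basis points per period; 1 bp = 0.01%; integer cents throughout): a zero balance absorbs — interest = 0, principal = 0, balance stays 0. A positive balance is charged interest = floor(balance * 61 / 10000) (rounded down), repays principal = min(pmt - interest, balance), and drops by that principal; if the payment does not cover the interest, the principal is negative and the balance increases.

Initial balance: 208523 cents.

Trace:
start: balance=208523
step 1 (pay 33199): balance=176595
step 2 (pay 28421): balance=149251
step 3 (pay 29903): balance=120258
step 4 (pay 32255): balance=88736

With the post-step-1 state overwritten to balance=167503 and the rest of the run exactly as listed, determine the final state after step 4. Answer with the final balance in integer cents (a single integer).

79476

state after step 1 := balance=167503
step 2 (pay 28421): balance=140103
step 3 (pay 29903): balance=111054
step 4 (pay 32255): balance=79476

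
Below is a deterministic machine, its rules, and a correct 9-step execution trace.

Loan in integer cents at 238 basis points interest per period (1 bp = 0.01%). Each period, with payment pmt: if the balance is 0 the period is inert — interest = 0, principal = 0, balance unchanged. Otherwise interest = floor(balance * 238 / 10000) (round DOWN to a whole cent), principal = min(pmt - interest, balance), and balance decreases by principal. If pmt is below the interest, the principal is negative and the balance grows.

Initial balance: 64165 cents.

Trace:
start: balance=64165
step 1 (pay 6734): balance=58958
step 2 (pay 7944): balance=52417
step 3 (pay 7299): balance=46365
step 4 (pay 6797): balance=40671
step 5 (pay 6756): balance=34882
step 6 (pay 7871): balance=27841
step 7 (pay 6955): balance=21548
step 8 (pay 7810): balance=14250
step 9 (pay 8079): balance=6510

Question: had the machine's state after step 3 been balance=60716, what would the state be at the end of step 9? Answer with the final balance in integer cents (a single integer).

state after step 3 := balance=60716
step 4 (pay 6797): balance=55364
step 5 (pay 6756): balance=49925
step 6 (pay 7871): balance=43242
step 7 (pay 6955): balance=37316
step 8 (pay 7810): balance=30394
step 9 (pay 8079): balance=23038

23038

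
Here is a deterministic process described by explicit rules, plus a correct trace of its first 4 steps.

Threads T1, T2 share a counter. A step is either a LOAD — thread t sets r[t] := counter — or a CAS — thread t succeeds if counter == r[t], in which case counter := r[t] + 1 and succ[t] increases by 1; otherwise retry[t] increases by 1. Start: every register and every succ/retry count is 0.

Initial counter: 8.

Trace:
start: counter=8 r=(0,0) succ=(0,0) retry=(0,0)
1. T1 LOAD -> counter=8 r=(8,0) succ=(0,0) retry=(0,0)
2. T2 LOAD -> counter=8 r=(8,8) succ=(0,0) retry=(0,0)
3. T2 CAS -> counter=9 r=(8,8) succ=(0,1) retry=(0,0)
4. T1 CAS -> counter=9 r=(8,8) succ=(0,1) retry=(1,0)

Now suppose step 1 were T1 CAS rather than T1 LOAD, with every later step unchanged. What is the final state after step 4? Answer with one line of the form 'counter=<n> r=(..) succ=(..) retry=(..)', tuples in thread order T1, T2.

counter=9 r=(0,8) succ=(0,1) retry=(2,0)

(re-executing from step 1 with the substitution; state before step 1: counter=8 r=(0,0) succ=(0,0) retry=(0,0))
1. T1 CAS -> counter=8 r=(0,0) succ=(0,0) retry=(1,0)
2. T2 LOAD -> counter=8 r=(0,8) succ=(0,0) retry=(1,0)
3. T2 CAS -> counter=9 r=(0,8) succ=(0,1) retry=(1,0)
4. T1 CAS -> counter=9 r=(0,8) succ=(0,1) retry=(2,0)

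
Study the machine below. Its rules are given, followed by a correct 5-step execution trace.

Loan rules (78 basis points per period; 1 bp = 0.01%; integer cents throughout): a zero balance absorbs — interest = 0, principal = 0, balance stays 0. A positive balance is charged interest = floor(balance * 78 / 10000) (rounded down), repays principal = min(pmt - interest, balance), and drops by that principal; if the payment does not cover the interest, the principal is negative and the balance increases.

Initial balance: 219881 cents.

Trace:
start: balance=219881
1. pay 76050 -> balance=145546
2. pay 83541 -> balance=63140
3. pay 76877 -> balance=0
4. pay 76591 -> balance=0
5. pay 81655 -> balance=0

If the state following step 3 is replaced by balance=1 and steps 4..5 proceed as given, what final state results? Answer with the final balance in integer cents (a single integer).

state after step 3 := balance=1
4. pay 76591 -> balance=0
5. pay 81655 -> balance=0

0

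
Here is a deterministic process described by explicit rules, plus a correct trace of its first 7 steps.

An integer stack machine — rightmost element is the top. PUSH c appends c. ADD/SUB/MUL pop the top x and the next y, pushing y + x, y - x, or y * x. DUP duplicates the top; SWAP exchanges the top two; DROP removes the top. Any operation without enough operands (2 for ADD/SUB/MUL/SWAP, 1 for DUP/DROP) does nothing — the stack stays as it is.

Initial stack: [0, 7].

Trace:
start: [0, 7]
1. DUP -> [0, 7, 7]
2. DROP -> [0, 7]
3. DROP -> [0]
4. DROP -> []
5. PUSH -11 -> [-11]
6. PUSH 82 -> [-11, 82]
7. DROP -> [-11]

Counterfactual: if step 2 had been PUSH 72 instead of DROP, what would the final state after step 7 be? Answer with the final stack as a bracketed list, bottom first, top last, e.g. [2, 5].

[0, 7, -11]

(re-executing from step 2 with the substitution; state before step 2: [0, 7, 7])
2. PUSH 72 -> [0, 7, 7, 72]
3. DROP -> [0, 7, 7]
4. DROP -> [0, 7]
5. PUSH -11 -> [0, 7, -11]
6. PUSH 82 -> [0, 7, -11, 82]
7. DROP -> [0, 7, -11]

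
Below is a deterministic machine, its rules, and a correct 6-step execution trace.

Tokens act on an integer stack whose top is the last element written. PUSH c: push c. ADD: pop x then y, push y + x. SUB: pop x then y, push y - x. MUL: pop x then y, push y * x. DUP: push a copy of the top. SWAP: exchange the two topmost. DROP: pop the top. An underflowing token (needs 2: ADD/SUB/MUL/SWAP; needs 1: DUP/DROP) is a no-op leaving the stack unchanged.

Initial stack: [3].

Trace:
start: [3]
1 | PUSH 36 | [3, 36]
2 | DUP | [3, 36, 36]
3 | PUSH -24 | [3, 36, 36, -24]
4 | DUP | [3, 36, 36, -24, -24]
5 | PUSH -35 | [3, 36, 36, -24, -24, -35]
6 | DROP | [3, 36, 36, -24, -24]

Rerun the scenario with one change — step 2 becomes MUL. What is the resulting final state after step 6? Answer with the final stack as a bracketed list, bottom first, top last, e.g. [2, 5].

(re-executing from step 2 with the substitution; state before step 2: [3, 36])
2 | MUL | [108]
3 | PUSH -24 | [108, -24]
4 | DUP | [108, -24, -24]
5 | PUSH -35 | [108, -24, -24, -35]
6 | DROP | [108, -24, -24]

[108, -24, -24]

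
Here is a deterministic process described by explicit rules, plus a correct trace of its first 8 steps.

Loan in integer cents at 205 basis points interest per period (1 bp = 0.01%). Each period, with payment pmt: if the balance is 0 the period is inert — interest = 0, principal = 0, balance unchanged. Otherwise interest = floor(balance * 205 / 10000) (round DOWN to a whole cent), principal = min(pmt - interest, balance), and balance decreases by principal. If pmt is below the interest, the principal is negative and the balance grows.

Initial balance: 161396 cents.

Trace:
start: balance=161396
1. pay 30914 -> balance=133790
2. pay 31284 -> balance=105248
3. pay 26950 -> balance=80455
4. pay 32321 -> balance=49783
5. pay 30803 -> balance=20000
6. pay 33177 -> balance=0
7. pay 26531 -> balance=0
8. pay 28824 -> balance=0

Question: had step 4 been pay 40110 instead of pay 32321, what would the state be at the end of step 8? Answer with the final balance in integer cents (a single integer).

(re-executing from step 4 with the substitution; state before step 4: balance=80455)
4. pay 40110 -> balance=41994
5. pay 30803 -> balance=12051
6. pay 33177 -> balance=0
7. pay 26531 -> balance=0
8. pay 28824 -> balance=0

0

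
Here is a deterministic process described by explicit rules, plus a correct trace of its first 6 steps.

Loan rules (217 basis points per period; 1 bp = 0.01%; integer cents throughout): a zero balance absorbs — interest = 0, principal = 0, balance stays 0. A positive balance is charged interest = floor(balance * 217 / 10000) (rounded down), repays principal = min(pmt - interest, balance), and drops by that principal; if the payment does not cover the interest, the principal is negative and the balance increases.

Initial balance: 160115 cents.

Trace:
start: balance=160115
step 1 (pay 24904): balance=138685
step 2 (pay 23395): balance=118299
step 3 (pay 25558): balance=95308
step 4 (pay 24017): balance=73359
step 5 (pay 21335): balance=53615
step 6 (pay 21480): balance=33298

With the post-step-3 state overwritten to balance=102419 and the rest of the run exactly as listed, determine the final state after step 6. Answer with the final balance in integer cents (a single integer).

state after step 3 := balance=102419
step 4 (pay 24017): balance=80624
step 5 (pay 21335): balance=61038
step 6 (pay 21480): balance=40882

40882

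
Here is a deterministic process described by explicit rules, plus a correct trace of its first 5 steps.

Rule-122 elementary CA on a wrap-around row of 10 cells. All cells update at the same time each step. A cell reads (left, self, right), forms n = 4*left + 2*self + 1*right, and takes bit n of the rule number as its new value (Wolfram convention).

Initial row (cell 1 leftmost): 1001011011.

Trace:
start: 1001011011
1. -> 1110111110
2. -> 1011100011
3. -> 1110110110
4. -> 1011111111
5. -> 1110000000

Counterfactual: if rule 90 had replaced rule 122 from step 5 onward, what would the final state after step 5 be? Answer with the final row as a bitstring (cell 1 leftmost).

1010000000

(re-executing step 5 under rule 90; state before step 5: 1011111111)
5. -> 1010000000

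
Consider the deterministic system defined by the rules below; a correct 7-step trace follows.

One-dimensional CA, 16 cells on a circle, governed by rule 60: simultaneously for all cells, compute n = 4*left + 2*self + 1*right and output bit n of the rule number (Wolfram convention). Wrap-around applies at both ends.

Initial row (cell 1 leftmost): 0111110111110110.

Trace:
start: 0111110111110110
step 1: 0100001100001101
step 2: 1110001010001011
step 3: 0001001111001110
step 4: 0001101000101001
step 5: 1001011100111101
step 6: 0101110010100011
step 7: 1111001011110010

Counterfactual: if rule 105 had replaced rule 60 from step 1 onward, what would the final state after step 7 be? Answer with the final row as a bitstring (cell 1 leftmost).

0110110000000110

(re-executing steps 1..7 under rule 105; state before step 1: 0111110111110110)
step 1: 0100011100011110
step 2: 0001010101010010
step 3: 1100101010100000
step 4: 1100010101001110
step 5: 1101001010001011
step 6: 0110000100100110
step 7: 0110110000000110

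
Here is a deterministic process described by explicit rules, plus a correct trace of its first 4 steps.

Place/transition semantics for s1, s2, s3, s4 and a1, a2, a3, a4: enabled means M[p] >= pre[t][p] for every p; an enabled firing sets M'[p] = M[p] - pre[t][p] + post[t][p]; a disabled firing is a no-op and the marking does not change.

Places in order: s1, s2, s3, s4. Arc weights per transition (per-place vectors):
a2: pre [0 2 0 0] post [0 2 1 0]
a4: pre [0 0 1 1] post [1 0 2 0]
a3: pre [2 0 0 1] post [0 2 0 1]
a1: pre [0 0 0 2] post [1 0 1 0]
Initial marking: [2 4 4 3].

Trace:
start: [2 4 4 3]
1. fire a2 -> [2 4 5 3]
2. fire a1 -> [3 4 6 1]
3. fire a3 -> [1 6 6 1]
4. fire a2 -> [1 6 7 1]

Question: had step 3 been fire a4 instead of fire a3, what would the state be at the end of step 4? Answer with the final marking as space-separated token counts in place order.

4 4 8 0

(re-executing from step 3 with the substitution; state before step 3: [3 4 6 1])
3. fire a4 -> [4 4 7 0]
4. fire a2 -> [4 4 8 0]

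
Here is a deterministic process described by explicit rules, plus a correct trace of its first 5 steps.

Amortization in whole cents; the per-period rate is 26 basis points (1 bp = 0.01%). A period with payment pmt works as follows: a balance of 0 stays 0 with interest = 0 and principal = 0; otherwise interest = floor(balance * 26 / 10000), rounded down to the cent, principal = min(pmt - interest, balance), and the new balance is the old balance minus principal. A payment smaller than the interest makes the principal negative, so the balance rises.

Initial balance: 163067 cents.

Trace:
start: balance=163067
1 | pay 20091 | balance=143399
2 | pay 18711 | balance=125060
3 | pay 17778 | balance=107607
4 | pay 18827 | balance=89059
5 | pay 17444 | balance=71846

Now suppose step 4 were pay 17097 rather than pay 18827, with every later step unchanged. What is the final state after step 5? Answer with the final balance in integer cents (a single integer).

(re-executing from step 4 with the substitution; state before step 4: balance=107607)
4 | pay 17097 | balance=90789
5 | pay 17444 | balance=73581

73581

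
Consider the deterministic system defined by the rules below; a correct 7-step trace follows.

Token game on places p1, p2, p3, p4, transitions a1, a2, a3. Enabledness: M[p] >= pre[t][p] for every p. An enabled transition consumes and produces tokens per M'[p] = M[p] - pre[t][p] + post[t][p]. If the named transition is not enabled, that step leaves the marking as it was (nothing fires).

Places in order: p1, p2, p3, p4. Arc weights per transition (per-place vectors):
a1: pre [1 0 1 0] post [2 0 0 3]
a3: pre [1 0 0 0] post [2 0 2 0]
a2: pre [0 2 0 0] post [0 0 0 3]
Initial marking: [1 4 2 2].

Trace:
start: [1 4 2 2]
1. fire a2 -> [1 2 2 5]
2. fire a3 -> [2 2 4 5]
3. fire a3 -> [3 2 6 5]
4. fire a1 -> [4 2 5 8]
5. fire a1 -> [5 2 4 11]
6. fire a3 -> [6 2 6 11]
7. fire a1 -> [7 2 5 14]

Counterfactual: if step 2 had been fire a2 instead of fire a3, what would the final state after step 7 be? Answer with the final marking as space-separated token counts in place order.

6 0 3 17

(re-executing from step 2 with the substitution; state before step 2: [1 2 2 5])
2. fire a2 -> [1 0 2 8]
3. fire a3 -> [2 0 4 8]
4. fire a1 -> [3 0 3 11]
5. fire a1 -> [4 0 2 14]
6. fire a3 -> [5 0 4 14]
7. fire a1 -> [6 0 3 17]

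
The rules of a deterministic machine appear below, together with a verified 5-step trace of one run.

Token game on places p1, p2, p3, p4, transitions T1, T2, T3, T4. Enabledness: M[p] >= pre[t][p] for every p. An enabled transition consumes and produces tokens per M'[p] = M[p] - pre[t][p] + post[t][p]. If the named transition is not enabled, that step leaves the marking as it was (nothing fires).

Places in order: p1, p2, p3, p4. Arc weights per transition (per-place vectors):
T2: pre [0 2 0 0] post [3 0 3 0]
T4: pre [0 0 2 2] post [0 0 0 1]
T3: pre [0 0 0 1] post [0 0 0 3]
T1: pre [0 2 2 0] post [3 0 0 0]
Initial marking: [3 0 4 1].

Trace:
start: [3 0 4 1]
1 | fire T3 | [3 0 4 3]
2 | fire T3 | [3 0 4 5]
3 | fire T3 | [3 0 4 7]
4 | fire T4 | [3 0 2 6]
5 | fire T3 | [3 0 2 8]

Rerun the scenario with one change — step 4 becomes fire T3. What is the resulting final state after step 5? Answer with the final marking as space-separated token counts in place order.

3 0 4 11

(re-executing from step 4 with the substitution; state before step 4: [3 0 4 7])
4 | fire T3 | [3 0 4 9]
5 | fire T3 | [3 0 4 11]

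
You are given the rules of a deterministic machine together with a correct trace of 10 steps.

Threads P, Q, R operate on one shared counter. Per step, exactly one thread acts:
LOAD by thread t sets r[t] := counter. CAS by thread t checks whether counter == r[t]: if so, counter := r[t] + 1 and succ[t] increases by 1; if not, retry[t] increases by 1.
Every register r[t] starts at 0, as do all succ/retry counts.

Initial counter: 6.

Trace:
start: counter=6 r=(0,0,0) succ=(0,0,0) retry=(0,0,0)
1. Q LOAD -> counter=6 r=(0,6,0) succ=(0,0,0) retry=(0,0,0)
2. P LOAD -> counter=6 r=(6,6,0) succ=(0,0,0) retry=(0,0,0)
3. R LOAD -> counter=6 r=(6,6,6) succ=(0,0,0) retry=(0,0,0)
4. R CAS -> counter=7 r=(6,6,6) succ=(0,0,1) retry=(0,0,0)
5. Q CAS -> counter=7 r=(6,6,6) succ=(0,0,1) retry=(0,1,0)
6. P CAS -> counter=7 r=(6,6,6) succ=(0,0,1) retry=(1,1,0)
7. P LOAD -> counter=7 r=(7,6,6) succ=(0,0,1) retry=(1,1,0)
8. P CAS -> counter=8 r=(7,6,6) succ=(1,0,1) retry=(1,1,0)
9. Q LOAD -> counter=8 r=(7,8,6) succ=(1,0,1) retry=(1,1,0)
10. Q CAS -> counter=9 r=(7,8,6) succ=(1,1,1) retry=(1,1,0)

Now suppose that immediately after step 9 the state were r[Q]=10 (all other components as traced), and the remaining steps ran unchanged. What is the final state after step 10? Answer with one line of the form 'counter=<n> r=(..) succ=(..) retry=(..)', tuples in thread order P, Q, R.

state after step 9 := counter=8 r=(7,10,6) succ=(1,0,1) retry=(1,1,0)
10. Q CAS -> counter=8 r=(7,10,6) succ=(1,0,1) retry=(1,2,0)

counter=8 r=(7,10,6) succ=(1,0,1) retry=(1,2,0)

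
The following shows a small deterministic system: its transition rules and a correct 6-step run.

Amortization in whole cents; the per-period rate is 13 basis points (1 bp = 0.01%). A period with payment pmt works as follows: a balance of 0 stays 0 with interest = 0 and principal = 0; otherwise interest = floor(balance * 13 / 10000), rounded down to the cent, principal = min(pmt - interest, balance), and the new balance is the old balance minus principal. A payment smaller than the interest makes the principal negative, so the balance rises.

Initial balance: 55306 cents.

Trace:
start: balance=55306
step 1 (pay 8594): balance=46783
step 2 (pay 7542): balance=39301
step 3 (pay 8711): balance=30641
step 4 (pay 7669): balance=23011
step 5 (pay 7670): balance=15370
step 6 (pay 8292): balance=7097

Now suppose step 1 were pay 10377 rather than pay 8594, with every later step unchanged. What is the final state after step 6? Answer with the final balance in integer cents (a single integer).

5303

(re-executing from step 1 with the substitution; state before step 1: balance=55306)
step 1 (pay 10377): balance=45000
step 2 (pay 7542): balance=37516
step 3 (pay 8711): balance=28853
step 4 (pay 7669): balance=21221
step 5 (pay 7670): balance=13578
step 6 (pay 8292): balance=5303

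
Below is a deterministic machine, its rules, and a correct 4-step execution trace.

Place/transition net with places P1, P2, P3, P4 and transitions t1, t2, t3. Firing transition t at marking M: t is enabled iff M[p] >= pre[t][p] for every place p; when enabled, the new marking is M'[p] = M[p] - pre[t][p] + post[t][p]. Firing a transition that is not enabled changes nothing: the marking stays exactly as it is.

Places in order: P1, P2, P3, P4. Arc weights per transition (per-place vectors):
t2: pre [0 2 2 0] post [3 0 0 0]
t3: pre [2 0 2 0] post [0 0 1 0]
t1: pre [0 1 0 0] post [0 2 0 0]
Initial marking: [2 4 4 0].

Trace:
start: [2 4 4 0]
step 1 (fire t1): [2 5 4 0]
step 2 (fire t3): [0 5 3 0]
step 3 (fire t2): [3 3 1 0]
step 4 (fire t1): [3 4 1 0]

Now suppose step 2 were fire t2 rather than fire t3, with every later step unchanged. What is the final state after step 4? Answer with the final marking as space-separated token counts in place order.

(re-executing from step 2 with the substitution; state before step 2: [2 5 4 0])
step 2 (fire t2): [5 3 2 0]
step 3 (fire t2): [8 1 0 0]
step 4 (fire t1): [8 2 0 0]

8 2 0 0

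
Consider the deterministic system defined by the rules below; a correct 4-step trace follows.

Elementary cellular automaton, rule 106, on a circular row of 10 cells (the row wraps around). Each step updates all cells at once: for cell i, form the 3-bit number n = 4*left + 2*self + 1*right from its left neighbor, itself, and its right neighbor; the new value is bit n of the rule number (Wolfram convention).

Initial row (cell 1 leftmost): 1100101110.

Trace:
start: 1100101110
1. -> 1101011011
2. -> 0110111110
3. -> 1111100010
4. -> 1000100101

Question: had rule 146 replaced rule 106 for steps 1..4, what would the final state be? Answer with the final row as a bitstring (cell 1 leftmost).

0000100010

(re-executing steps 1..4 under rule 146; state before step 1: 1100101110)
1. -> 0011000100
2. -> 0100101010
3. -> 1011000001
4. -> 0000100010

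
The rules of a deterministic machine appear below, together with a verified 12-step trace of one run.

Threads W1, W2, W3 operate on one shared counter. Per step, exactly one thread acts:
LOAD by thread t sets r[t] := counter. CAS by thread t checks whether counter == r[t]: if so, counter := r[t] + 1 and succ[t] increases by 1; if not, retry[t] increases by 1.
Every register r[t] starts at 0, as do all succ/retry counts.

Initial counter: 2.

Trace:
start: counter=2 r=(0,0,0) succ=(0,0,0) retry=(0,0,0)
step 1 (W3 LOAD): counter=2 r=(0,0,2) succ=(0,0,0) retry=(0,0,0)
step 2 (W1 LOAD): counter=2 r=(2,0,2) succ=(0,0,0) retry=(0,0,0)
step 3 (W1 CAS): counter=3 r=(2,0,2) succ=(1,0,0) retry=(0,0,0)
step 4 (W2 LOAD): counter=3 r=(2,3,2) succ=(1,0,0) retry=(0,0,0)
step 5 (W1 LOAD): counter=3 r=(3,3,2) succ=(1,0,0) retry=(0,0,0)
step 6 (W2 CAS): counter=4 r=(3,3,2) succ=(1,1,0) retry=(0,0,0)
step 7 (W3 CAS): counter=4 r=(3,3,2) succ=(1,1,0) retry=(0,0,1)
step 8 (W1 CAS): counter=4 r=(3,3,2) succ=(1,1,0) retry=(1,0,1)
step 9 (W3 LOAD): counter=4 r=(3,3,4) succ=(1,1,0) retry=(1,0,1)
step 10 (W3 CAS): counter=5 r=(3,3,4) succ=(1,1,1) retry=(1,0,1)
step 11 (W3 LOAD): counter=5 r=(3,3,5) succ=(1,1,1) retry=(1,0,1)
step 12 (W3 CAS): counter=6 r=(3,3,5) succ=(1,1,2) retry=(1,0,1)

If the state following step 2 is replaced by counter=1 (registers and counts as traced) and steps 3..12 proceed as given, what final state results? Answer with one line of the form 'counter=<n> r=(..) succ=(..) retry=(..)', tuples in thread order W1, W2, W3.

state after step 2 := counter=1 r=(2,0,2) succ=(0,0,0) retry=(0,0,0)
step 3 (W1 CAS): counter=1 r=(2,0,2) succ=(0,0,0) retry=(1,0,0)
step 4 (W2 LOAD): counter=1 r=(2,1,2) succ=(0,0,0) retry=(1,0,0)
step 5 (W1 LOAD): counter=1 r=(1,1,2) succ=(0,0,0) retry=(1,0,0)
step 6 (W2 CAS): counter=2 r=(1,1,2) succ=(0,1,0) retry=(1,0,0)
step 7 (W3 CAS): counter=3 r=(1,1,2) succ=(0,1,1) retry=(1,0,0)
step 8 (W1 CAS): counter=3 r=(1,1,2) succ=(0,1,1) retry=(2,0,0)
step 9 (W3 LOAD): counter=3 r=(1,1,3) succ=(0,1,1) retry=(2,0,0)
step 10 (W3 CAS): counter=4 r=(1,1,3) succ=(0,1,2) retry=(2,0,0)
step 11 (W3 LOAD): counter=4 r=(1,1,4) succ=(0,1,2) retry=(2,0,0)
step 12 (W3 CAS): counter=5 r=(1,1,4) succ=(0,1,3) retry=(2,0,0)

counter=5 r=(1,1,4) succ=(0,1,3) retry=(2,0,0)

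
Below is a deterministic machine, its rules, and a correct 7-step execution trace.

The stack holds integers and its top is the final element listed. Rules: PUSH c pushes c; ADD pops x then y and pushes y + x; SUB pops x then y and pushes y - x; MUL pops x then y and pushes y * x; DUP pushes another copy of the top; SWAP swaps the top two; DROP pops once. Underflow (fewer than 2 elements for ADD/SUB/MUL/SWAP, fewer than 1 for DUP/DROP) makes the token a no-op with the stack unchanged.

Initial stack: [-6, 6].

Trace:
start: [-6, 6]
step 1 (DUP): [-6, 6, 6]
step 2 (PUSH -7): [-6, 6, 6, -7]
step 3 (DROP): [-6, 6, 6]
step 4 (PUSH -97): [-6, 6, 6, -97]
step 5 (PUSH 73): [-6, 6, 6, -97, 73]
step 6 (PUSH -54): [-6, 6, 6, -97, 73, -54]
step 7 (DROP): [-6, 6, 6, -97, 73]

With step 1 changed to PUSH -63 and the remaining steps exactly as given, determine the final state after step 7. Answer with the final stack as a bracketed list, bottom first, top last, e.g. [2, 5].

(re-executing from step 1 with the substitution; state before step 1: [-6, 6])
step 1 (PUSH -63): [-6, 6, -63]
step 2 (PUSH -7): [-6, 6, -63, -7]
step 3 (DROP): [-6, 6, -63]
step 4 (PUSH -97): [-6, 6, -63, -97]
step 5 (PUSH 73): [-6, 6, -63, -97, 73]
step 6 (PUSH -54): [-6, 6, -63, -97, 73, -54]
step 7 (DROP): [-6, 6, -63, -97, 73]

[-6, 6, -63, -97, 73]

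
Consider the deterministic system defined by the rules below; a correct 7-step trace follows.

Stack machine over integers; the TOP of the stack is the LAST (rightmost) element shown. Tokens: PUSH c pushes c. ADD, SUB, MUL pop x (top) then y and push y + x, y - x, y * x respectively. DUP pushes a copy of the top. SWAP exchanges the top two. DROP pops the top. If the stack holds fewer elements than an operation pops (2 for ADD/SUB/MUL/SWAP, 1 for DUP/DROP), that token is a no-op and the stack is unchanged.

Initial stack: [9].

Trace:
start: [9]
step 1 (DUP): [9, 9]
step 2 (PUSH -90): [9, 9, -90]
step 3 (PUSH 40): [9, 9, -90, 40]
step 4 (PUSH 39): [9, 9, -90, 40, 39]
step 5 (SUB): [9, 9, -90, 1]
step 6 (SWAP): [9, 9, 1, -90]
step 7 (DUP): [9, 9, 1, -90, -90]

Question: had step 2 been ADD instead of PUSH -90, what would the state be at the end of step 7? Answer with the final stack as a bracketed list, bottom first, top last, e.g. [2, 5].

(re-executing from step 2 with the substitution; state before step 2: [9, 9])
step 2 (ADD): [18]
step 3 (PUSH 40): [18, 40]
step 4 (PUSH 39): [18, 40, 39]
step 5 (SUB): [18, 1]
step 6 (SWAP): [1, 18]
step 7 (DUP): [1, 18, 18]

[1, 18, 18]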